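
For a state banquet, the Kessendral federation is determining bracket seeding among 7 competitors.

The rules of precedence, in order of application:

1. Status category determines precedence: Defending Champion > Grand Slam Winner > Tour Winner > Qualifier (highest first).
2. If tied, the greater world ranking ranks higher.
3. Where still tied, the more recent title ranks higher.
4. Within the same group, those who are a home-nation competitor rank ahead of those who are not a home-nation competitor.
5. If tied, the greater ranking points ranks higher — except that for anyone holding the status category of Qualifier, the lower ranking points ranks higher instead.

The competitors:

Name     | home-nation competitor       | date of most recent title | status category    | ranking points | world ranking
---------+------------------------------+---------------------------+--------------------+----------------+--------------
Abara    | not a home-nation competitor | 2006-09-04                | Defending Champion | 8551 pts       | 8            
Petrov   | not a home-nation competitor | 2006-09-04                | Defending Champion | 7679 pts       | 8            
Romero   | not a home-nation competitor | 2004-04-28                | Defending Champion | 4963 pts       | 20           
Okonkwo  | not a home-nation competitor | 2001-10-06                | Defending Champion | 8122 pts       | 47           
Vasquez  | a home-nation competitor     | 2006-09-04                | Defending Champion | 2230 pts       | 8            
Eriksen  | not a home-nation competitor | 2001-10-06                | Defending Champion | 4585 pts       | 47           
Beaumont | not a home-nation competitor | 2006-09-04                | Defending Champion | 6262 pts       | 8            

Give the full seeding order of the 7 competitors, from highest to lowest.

By status category: Okonkwo, Eriksen, Romero, Vasquez, Abara, Petrov and Beaumont (Defending Champion).
Among Okonkwo, Eriksen, Romero, Vasquez, Abara, Petrov and Beaumont, by world ranking (higher first): Okonkwo and Eriksen (47) before Romero (20) before Vasquez, Abara, Petrov and Beaumont (8).
Okonkwo and Eriksen both have date of most recent title 2001-10-06, so the next rule applies.
Okonkwo and Eriksen are each not a home-nation competitor, so the next rule applies.
Among Okonkwo and Eriksen, by ranking points (higher first): Okonkwo (8122 pts) before Eriksen (4585 pts).
Vasquez, Abara, Petrov and Beaumont all have date of most recent title 2006-09-04, so the next rule applies.
Among Vasquez, Abara, Petrov and Beaumont, a home-nation competitor before not a home-nation competitor: Vasquez (a home-nation competitor) before Abara, Petrov and Beaumont (not a home-nation competitor).
Among Abara, Petrov and Beaumont, by ranking points (higher first): Abara (8551 pts) before Petrov (7679 pts) before Beaumont (6262 pts).
Full order: Okonkwo, Eriksen, Romero, Vasquez, Abara, Petrov, Beaumont.

Okonkwo, Eriksen, Romero, Vasquez, Abara, Petrov, Beaumont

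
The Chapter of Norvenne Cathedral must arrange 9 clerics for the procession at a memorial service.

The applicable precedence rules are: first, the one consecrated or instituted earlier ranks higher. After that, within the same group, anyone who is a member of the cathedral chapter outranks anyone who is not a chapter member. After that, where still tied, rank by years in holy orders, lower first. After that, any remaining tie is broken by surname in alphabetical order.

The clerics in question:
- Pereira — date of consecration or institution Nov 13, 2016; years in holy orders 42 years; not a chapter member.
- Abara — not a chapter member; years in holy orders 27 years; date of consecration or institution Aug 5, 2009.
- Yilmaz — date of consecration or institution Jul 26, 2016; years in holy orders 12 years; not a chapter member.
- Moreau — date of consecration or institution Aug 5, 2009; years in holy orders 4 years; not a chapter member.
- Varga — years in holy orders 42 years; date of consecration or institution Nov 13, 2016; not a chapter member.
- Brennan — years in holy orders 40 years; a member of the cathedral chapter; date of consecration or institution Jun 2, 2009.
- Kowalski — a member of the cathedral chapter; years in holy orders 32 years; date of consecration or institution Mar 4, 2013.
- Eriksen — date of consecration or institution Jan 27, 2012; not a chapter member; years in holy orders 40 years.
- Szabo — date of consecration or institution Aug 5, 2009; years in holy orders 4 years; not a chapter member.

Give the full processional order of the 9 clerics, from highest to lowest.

By date of consecration or institution (earlier first): Brennan (Jun 2, 2009); then Moreau, Szabo and Abara (each Aug 5, 2009); then Eriksen (Jan 27, 2012); then Kowalski (Mar 4, 2013); then Yilmaz (Jul 26, 2016); then Pereira and Varga (both Nov 13, 2016).
Moreau, Szabo and Abara are each not a chapter member, so the next rule applies.
Among Moreau, Szabo and Abara, by years in holy orders (lower first): Moreau and Szabo (4 years) before Abara (27 years).
Among Moreau and Szabo, alphabetically by surname: Moreau before Szabo.
Pereira and Varga are each not a chapter member, so the next rule applies.
Pereira and Varga both have years in holy orders 42 years, so the next rule applies.
Among Pereira and Varga, alphabetically by surname: Pereira before Varga.
Full order: Brennan, Moreau, Szabo, Abara, Eriksen, Kowalski, Yilmaz, Pereira, Varga.

Brennan, Moreau, Szabo, Abara, Eriksen, Kowalski, Yilmaz, Pereira, Varga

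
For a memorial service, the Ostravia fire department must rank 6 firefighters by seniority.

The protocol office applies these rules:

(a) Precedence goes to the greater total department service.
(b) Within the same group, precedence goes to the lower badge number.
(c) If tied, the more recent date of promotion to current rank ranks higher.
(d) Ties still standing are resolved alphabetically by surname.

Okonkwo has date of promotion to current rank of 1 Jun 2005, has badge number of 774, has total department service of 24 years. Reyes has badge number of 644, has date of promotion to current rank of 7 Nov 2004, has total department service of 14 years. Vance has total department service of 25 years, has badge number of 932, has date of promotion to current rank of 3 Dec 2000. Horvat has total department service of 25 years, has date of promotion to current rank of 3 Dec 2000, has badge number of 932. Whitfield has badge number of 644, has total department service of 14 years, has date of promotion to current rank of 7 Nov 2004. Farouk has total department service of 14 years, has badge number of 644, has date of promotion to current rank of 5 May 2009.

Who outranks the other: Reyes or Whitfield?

Reyes

By total department service (higher first): Horvat and Vance (both 25 years); then Okonkwo (24 years); then Farouk, Reyes and Whitfield (each 14 years).
Horvat and Vance both have badge number 932, so the next rule applies.
Horvat and Vance both have date of promotion to current rank 3 Dec 2000, so the next rule applies.
Among Horvat and Vance, alphabetically by surname: Horvat before Vance.
Farouk, Reyes and Whitfield all have badge number 644, so the next rule applies.
Among Farouk, Reyes and Whitfield, by date of promotion to current rank (later first): Farouk (5 May 2009) before Reyes and Whitfield (7 Nov 2004).
Among Reyes and Whitfield, alphabetically by surname: Reyes before Whitfield.
So Reyes takes precedence.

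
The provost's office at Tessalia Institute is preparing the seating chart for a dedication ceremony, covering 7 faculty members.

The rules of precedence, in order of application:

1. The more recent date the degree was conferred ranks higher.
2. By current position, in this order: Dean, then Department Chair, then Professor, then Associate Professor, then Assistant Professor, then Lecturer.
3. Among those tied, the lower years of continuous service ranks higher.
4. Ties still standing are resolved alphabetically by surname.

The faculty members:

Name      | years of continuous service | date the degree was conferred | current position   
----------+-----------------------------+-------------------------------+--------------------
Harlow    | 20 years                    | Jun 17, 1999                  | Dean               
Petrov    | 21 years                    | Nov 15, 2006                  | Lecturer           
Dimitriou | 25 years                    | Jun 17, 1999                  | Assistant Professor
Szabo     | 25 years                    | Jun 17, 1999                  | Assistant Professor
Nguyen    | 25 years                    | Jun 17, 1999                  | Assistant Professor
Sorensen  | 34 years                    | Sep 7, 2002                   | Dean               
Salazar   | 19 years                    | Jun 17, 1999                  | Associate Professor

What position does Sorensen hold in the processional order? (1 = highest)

2

By date the degree was conferred (later first): Petrov (Nov 15, 2006); then Sorensen (Sep 7, 2002); then Harlow, Salazar, Dimitriou, Nguyen and Szabo (each Jun 17, 1999).
Among Harlow, Salazar, Dimitriou, Nguyen and Szabo, by current position: Harlow (Dean) before Salazar (Associate Professor) before Dimitriou, Nguyen and Szabo (Assistant Professor).
Dimitriou, Nguyen and Szabo all have years of continuous service 25 years, so the next rule applies.
Among Dimitriou, Nguyen and Szabo, alphabetically by surname: Dimitriou before Nguyen before Szabo.
Order: Petrov, Sorensen, Harlow, Salazar, Dimitriou, Nguyen, Szabo. So position 2.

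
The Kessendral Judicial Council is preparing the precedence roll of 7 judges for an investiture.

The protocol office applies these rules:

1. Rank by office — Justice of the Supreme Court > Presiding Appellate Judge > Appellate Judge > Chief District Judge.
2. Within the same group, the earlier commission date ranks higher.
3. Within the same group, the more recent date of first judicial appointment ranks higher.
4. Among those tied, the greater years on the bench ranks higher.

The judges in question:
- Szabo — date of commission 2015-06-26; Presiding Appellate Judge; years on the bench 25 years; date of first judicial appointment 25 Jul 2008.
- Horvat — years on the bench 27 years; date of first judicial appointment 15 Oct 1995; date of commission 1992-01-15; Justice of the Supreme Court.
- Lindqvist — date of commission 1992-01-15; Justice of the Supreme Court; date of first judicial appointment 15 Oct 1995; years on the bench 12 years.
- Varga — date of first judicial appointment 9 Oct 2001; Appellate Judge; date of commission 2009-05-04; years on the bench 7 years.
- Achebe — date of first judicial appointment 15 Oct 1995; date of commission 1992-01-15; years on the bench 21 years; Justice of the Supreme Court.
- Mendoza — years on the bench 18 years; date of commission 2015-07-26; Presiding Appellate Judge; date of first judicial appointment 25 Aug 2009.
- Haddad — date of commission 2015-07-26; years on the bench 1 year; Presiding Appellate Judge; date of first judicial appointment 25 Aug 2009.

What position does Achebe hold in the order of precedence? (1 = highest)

2

By office: Horvat, Achebe and Lindqvist (Justice of the Supreme Court); then Szabo, Mendoza and Haddad (Presiding Appellate Judge); then Varga (Appellate Judge).
Horvat, Achebe and Lindqvist all have date of commission 1992-01-15, so the next rule applies.
Horvat, Achebe and Lindqvist all have date of first judicial appointment 15 Oct 1995, so the next rule applies.
Among Horvat, Achebe and Lindqvist, by years on the bench (higher first): Horvat (27 years) before Achebe (21 years) before Lindqvist (12 years).
Among Szabo, Mendoza and Haddad, by date of commission (earlier first): Szabo (2015-06-26) before Mendoza and Haddad (2015-07-26).
Mendoza and Haddad both have date of first judicial appointment 25 Aug 2009, so the next rule applies.
Among Mendoza and Haddad, by years on the bench (higher first): Mendoza (18 years) before Haddad (1 year).
Order: Horvat, Achebe, Lindqvist, Szabo, Mendoza, Haddad, Varga. So position 2.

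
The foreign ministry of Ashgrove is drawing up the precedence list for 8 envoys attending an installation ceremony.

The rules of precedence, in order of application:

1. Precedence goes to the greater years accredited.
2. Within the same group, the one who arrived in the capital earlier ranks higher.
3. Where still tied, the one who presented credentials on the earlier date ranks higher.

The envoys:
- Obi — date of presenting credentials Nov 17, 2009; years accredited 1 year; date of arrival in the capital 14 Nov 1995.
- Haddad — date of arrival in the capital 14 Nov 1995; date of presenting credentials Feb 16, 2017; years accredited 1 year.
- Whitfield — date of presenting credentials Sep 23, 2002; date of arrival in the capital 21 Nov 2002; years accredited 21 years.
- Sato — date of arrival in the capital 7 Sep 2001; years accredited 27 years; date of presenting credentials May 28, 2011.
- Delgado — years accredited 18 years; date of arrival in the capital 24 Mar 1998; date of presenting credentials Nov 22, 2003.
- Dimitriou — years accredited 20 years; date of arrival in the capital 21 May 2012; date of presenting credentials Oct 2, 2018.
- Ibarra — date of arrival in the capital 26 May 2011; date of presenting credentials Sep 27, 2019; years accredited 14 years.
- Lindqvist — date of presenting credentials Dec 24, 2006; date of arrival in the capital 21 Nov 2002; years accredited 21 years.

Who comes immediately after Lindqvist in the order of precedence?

Dimitriou

By years accredited (higher first): Sato (27 years); then Whitfield and Lindqvist (both 21 years); then Dimitriou (20 years); then Delgado (18 years); then Ibarra (14 years); then Obi and Haddad (both 1 year).
Whitfield and Lindqvist both have date of arrival in the capital 21 Nov 2002, so the next rule applies.
Among Whitfield and Lindqvist, by date of presenting credentials (earlier first): Whitfield (Sep 23, 2002) before Lindqvist (Dec 24, 2006).
Obi and Haddad both have date of arrival in the capital 14 Nov 1995, so the next rule applies.
Among Obi and Haddad, by date of presenting credentials (earlier first): Obi (Nov 17, 2009) before Haddad (Feb 16, 2017).
Order: Sato, Whitfield, Lindqvist, Dimitriou, Delgado, Ibarra, Obi, Haddad.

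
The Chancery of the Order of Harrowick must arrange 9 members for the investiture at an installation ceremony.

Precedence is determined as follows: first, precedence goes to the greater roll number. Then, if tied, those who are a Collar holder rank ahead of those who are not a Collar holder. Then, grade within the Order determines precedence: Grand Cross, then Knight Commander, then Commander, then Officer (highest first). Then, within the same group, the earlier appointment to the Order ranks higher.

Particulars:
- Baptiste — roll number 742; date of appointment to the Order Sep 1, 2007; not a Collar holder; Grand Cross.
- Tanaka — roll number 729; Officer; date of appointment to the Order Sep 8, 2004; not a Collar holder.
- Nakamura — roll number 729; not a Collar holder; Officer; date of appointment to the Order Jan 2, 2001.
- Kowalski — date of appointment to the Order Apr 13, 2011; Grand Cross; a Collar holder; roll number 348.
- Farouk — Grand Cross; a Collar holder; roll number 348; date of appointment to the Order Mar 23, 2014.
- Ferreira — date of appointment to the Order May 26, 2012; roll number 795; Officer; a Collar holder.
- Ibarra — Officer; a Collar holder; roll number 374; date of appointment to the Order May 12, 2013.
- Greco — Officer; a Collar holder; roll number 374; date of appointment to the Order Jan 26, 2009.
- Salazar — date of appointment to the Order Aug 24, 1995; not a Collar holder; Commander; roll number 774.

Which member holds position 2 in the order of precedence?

By roll number (higher first): Ferreira (795); then Salazar (774); then Baptiste (742); then Nakamura and Tanaka (both 729); then Greco and Ibarra (both 374); then Kowalski and Farouk (both 348).
Nakamura and Tanaka are each not a Collar holder, so the next rule applies.
Nakamura and Tanaka are each Officer, so the next rule applies.
Among Nakamura and Tanaka, by date of appointment to the Order (earlier first): Nakamura (Jan 2, 2001) before Tanaka (Sep 8, 2004).
Greco and Ibarra are each a Collar holder, so the next rule applies.
Greco and Ibarra are each Officer, so the next rule applies.
Among Greco and Ibarra, by date of appointment to the Order (earlier first): Greco (Jan 26, 2009) before Ibarra (May 12, 2013).
Kowalski and Farouk are each a Collar holder, so the next rule applies.
Kowalski and Farouk are each Grand Cross, so the next rule applies.
Among Kowalski and Farouk, by date of appointment to the Order (earlier first): Kowalski (Apr 13, 2011) before Farouk (Mar 23, 2014).
Order: Ferreira, Salazar, Baptiste, Nakamura, Tanaka, Greco, Ibarra, Kowalski, Farouk.

Salazar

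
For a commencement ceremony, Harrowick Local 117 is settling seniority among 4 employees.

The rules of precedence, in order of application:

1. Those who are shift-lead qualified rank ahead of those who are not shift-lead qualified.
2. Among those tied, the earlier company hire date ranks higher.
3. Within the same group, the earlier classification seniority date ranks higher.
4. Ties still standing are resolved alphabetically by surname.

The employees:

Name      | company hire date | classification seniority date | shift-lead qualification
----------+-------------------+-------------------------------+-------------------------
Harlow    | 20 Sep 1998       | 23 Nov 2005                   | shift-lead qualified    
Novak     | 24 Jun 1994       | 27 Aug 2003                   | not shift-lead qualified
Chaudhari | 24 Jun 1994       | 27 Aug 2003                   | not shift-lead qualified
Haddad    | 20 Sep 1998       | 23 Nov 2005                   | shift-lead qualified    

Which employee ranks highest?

Haddad

By the first rule: Haddad and Harlow (both shift-lead qualified); then Chaudhari and Novak (both not shift-lead qualified).
Haddad and Harlow both have company hire date 20 Sep 1998, so the next rule applies.
Haddad and Harlow both have classification seniority date 23 Nov 2005, so the next rule applies.
Among Haddad and Harlow, alphabetically by surname: Haddad before Harlow.
Chaudhari and Novak both have company hire date 24 Jun 1994, so the next rule applies.
Chaudhari and Novak both have classification seniority date 27 Aug 2003, so the next rule applies.
Among Chaudhari and Novak, alphabetically by surname: Chaudhari before Novak.
Order: Haddad, Harlow, Chaudhari, Novak.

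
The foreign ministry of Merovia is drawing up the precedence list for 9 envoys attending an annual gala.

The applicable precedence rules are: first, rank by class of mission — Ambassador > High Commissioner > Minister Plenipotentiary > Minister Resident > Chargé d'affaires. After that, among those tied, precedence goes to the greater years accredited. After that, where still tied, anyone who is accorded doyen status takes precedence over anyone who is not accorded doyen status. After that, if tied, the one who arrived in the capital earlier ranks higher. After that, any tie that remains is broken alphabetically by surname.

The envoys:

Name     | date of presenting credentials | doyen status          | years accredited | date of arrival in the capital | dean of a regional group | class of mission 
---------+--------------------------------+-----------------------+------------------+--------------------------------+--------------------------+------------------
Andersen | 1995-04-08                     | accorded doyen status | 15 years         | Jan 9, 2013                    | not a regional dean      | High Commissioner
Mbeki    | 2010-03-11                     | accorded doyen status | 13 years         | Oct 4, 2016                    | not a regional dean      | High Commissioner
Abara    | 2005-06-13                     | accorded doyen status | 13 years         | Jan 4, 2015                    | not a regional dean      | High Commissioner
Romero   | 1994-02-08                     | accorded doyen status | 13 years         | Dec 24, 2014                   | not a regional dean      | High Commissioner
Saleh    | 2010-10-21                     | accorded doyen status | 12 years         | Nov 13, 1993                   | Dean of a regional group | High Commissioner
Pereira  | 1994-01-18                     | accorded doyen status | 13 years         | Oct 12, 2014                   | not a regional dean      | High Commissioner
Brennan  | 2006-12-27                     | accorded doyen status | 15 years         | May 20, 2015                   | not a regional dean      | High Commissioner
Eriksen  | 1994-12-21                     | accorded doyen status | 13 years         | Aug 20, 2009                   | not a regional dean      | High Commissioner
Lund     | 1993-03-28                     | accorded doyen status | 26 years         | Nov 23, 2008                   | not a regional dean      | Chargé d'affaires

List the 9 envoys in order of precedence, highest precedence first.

Andersen, Brennan, Eriksen, Pereira, Romero, Abara, Mbeki, Saleh, Lund

By class of mission: Andersen, Brennan, Eriksen, Pereira, Romero, Abara, Mbeki and Saleh (High Commissioner); then Lund (Chargé d'affaires).
Among Andersen, Brennan, Eriksen, Pereira, Romero, Abara, Mbeki and Saleh, by years accredited (higher first): Andersen and Brennan (15 years) before Eriksen, Pereira, Romero, Abara and Mbeki (13 years) before Saleh (12 years).
Andersen and Brennan are each accorded doyen status, so the next rule applies.
Among Andersen and Brennan, by date of arrival in the capital (earlier first): Andersen (Jan 9, 2013) before Brennan (May 20, 2015).
Eriksen, Pereira, Romero, Abara and Mbeki are each accorded doyen status, so the next rule applies.
Among Eriksen, Pereira, Romero, Abara and Mbeki, by date of arrival in the capital (earlier first): Eriksen (Aug 20, 2009) before Pereira (Oct 12, 2014) before Romero (Dec 24, 2014) before Abara (Jan 4, 2015) before Mbeki (Oct 4, 2016).
Full order: Andersen, Brennan, Eriksen, Pereira, Romero, Abara, Mbeki, Saleh, Lund.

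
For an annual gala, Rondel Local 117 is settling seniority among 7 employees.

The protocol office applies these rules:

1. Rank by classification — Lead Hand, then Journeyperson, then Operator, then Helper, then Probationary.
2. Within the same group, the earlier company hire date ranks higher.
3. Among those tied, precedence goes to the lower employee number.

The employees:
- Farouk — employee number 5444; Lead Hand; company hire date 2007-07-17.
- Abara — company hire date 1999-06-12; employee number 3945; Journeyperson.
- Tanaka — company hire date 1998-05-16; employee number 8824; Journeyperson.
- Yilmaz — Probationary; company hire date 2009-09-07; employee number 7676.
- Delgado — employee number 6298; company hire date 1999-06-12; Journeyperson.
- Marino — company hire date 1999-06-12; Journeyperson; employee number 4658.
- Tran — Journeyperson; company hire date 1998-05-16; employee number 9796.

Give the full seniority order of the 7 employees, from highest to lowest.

Farouk, Tanaka, Tran, Abara, Marino, Delgado, Yilmaz

By classification: Farouk (Lead Hand); then Tanaka, Tran, Abara, Marino and Delgado (Journeyperson); then Yilmaz (Probationary).
Among Tanaka, Tran, Abara, Marino and Delgado, by company hire date (earlier first): Tanaka and Tran (1998-05-16) before Abara, Marino and Delgado (1999-06-12).
Among Tanaka and Tran, by employee number (lower first): Tanaka (8824) before Tran (9796).
Among Abara, Marino and Delgado, by employee number (lower first): Abara (3945) before Marino (4658) before Delgado (6298).
Full order: Farouk, Tanaka, Tran, Abara, Marino, Delgado, Yilmaz.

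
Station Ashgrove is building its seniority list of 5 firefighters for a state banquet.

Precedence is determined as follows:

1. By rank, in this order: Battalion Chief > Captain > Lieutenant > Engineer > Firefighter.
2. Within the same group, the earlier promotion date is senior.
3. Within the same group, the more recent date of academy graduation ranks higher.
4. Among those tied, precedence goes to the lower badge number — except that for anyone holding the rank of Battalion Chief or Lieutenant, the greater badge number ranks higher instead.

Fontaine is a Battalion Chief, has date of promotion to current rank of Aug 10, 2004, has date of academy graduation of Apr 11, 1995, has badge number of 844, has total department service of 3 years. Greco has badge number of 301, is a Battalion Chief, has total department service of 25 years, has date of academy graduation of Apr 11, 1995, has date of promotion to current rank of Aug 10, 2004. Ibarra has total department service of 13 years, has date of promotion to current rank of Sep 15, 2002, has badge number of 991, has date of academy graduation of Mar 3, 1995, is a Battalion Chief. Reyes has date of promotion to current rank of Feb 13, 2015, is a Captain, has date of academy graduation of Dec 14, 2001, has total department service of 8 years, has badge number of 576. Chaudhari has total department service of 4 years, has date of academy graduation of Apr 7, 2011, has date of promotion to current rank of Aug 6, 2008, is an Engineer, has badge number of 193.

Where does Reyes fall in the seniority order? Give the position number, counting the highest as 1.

4

By rank: Ibarra, Fontaine and Greco (Battalion Chief); then Reyes (Captain); then Chaudhari (Engineer).
Among Ibarra, Fontaine and Greco, by date of promotion to current rank (earlier first): Ibarra (Sep 15, 2002) before Fontaine and Greco (Aug 10, 2004).
Fontaine and Greco both have date of academy graduation Apr 11, 1995, so the next rule applies.
Among Fontaine and Greco, by badge number (higher first) (reversed rule for this group): Fontaine (844) before Greco (301).
Order: Ibarra, Fontaine, Greco, Reyes, Chaudhari. So position 4.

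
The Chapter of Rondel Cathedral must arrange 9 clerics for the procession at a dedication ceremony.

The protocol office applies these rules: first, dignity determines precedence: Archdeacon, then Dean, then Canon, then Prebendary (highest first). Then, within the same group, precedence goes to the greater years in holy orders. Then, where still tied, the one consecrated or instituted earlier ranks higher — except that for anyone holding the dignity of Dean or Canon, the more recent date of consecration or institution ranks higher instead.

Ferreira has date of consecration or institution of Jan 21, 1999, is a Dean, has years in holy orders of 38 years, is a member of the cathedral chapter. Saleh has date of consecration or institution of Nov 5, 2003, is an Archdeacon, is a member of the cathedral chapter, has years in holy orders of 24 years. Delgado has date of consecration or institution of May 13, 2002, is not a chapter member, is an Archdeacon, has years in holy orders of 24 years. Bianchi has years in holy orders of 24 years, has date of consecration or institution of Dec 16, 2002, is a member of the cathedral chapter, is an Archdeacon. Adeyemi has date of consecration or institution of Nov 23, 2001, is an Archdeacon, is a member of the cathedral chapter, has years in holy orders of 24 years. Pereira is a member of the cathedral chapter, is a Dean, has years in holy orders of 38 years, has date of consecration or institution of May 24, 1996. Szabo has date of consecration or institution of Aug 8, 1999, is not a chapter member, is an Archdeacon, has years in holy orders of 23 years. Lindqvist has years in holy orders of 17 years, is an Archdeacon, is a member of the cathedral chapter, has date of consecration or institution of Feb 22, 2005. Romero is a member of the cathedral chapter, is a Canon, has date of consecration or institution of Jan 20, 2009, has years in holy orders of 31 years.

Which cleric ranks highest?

Adeyemi

By dignity: Adeyemi, Delgado, Bianchi, Saleh, Szabo and Lindqvist (Archdeacon); then Ferreira and Pereira (Dean); then Romero (Canon).
Among Adeyemi, Delgado, Bianchi, Saleh, Szabo and Lindqvist, by years in holy orders (higher first): Adeyemi, Delgado, Bianchi and Saleh (24 years) before Szabo (23 years) before Lindqvist (17 years).
Among Adeyemi, Delgado, Bianchi and Saleh, by date of consecration or institution (earlier first): Adeyemi (Nov 23, 2001) before Delgado (May 13, 2002) before Bianchi (Dec 16, 2002) before Saleh (Nov 5, 2003).
Ferreira and Pereira both have years in holy orders 38 years, so the next rule applies.
Among Ferreira and Pereira, by date of consecration or institution (later first) (reversed rule for this group): Ferreira (Jan 21, 1999) before Pereira (May 24, 1996).
Order: Adeyemi, Delgado, Bianchi, Saleh, Szabo, Lindqvist, Ferreira, Pereira, Romero.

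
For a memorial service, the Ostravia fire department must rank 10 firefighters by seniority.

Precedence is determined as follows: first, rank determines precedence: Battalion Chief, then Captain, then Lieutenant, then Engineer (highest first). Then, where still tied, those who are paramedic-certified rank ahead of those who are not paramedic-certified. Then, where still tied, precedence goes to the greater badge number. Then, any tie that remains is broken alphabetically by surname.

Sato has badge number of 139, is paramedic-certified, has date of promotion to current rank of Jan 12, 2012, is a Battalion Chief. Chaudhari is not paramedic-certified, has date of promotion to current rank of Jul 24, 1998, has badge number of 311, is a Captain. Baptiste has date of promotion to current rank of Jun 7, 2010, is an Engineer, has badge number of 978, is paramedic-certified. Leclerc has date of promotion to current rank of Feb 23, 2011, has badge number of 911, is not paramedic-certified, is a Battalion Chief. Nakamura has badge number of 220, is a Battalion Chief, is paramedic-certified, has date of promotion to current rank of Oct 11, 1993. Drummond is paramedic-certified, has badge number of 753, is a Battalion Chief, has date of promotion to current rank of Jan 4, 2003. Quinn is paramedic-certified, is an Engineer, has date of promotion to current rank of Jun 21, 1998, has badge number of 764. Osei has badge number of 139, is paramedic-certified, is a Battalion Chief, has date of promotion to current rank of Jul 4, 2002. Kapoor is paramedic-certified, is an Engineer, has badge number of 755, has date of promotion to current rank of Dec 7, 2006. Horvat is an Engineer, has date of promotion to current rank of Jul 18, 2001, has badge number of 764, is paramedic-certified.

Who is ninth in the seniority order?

Quinn

By rank: Drummond, Nakamura, Osei, Sato and Leclerc (Battalion Chief); then Chaudhari (Captain); then Baptiste, Horvat, Quinn and Kapoor (Engineer).
Among Drummond, Nakamura, Osei, Sato and Leclerc, paramedic-certified before not paramedic-certified: Drummond, Nakamura, Osei and Sato (paramedic-certified) before Leclerc (not paramedic-certified).
Among Drummond, Nakamura, Osei and Sato, by badge number (higher first): Drummond (753) before Nakamura (220) before Osei and Sato (139).
Among Osei and Sato, alphabetically by surname: Osei before Sato.
Baptiste, Horvat, Quinn and Kapoor are each paramedic-certified, so the next rule applies.
Among Baptiste, Horvat, Quinn and Kapoor, by badge number (higher first): Baptiste (978) before Horvat and Quinn (764) before Kapoor (755).
Among Horvat and Quinn, alphabetically by surname: Horvat before Quinn.
Order: Drummond, Nakamura, Osei, Sato, Leclerc, Chaudhari, Baptiste, Horvat, Quinn, Kapoor.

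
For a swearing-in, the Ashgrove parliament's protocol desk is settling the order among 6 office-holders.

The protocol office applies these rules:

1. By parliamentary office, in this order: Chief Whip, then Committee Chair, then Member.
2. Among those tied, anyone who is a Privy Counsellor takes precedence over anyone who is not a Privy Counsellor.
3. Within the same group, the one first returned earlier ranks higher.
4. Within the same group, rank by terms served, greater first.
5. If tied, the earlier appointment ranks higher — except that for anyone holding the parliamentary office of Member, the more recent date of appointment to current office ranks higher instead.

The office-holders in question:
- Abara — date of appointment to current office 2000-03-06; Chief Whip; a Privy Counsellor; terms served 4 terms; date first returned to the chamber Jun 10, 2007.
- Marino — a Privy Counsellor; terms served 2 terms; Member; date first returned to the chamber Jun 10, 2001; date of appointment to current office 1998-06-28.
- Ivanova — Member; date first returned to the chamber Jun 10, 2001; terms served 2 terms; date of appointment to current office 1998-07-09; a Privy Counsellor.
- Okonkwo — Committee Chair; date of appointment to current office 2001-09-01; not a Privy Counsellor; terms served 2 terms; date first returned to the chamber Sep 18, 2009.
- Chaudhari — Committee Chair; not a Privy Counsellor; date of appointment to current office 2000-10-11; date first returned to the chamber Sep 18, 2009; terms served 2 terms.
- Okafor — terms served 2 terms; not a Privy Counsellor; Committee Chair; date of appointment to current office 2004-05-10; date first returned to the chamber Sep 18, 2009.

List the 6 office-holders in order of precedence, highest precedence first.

By parliamentary office: Abara (Chief Whip); then Chaudhari, Okonkwo and Okafor (Committee Chair); then Ivanova and Marino (Member).
Chaudhari, Okonkwo and Okafor are each not a Privy Counsellor, so the next rule applies.
Chaudhari, Okonkwo and Okafor all have date first returned to the chamber Sep 18, 2009, so the next rule applies.
Chaudhari, Okonkwo and Okafor all have terms served 2 terms, so the next rule applies.
Among Chaudhari, Okonkwo and Okafor, by date of appointment to current office (earlier first): Chaudhari (2000-10-11) before Okonkwo (2001-09-01) before Okafor (2004-05-10).
Ivanova and Marino are each a Privy Counsellor, so the next rule applies.
Ivanova and Marino both have date first returned to the chamber Jun 10, 2001, so the next rule applies.
Ivanova and Marino both have terms served 2 terms, so the next rule applies.
Among Ivanova and Marino, by date of appointment to current office (later first) (reversed rule for this group): Ivanova (1998-07-09) before Marino (1998-06-28).
Full order: Abara, Chaudhari, Okonkwo, Okafor, Ivanova, Marino.

Abara, Chaudhari, Okonkwo, Okafor, Ivanova, Marino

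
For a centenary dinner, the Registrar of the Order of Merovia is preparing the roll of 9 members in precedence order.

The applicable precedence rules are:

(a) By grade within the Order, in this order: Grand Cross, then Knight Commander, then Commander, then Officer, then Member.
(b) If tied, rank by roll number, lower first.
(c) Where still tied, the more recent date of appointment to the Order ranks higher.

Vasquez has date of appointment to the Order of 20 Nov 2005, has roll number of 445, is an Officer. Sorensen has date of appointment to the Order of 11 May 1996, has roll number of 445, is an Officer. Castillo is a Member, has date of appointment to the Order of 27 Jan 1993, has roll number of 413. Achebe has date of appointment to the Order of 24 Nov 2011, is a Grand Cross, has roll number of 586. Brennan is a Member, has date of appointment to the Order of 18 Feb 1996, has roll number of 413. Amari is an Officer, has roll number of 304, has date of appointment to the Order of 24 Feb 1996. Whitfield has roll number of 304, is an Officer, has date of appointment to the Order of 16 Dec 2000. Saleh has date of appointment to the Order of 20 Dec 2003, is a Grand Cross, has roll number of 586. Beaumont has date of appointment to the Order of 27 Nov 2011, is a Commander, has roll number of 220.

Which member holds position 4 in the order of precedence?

By grade within the Order: Achebe and Saleh (Grand Cross); then Beaumont (Commander); then Whitfield, Amari, Vasquez and Sorensen (Officer); then Brennan and Castillo (Member).
Achebe and Saleh both have roll number 586, so the next rule applies.
Among Achebe and Saleh, by date of appointment to the Order (later first): Achebe (24 Nov 2011) before Saleh (20 Dec 2003).
Among Whitfield, Amari, Vasquez and Sorensen, by roll number (lower first): Whitfield and Amari (304) before Vasquez and Sorensen (445).
Among Whitfield and Amari, by date of appointment to the Order (later first): Whitfield (16 Dec 2000) before Amari (24 Feb 1996).
Among Vasquez and Sorensen, by date of appointment to the Order (later first): Vasquez (20 Nov 2005) before Sorensen (11 May 1996).
Brennan and Castillo both have roll number 413, so the next rule applies.
Among Brennan and Castillo, by date of appointment to the Order (later first): Brennan (18 Feb 1996) before Castillo (27 Jan 1993).
Order: Achebe, Saleh, Beaumont, Whitfield, Amari, Vasquez, Sorensen, Brennan, Castillo.

Whitfield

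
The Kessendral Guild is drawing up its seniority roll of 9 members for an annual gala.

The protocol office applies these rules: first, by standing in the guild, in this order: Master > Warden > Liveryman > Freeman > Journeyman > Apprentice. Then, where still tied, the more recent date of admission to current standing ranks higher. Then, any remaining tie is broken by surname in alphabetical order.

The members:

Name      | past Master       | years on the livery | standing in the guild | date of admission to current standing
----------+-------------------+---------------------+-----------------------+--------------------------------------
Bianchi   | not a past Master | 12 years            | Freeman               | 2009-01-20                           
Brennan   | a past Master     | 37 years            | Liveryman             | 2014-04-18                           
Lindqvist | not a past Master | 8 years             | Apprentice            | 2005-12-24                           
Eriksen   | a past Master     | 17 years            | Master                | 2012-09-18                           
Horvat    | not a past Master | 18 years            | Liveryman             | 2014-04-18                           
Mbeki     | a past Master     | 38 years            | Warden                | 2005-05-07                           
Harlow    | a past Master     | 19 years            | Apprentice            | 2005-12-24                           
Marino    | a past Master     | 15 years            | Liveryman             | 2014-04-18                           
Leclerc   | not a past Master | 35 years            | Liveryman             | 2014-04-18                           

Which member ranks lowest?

By standing in the guild: Eriksen (Master); then Mbeki (Warden); then Brennan, Horvat, Leclerc and Marino (Liveryman); then Bianchi (Freeman); then Harlow and Lindqvist (Apprentice).
Brennan, Horvat, Leclerc and Marino all have date of admission to current standing 2014-04-18, so the next rule applies.
Among Brennan, Horvat, Leclerc and Marino, alphabetically by surname: Brennan before Horvat before Leclerc before Marino.
Harlow and Lindqvist both have date of admission to current standing 2005-12-24, so the next rule applies.
Among Harlow and Lindqvist, alphabetically by surname: Harlow before Lindqvist.
Order: Eriksen, Mbeki, Brennan, Horvat, Leclerc, Marino, Bianchi, Harlow, Lindqvist.

Lindqvist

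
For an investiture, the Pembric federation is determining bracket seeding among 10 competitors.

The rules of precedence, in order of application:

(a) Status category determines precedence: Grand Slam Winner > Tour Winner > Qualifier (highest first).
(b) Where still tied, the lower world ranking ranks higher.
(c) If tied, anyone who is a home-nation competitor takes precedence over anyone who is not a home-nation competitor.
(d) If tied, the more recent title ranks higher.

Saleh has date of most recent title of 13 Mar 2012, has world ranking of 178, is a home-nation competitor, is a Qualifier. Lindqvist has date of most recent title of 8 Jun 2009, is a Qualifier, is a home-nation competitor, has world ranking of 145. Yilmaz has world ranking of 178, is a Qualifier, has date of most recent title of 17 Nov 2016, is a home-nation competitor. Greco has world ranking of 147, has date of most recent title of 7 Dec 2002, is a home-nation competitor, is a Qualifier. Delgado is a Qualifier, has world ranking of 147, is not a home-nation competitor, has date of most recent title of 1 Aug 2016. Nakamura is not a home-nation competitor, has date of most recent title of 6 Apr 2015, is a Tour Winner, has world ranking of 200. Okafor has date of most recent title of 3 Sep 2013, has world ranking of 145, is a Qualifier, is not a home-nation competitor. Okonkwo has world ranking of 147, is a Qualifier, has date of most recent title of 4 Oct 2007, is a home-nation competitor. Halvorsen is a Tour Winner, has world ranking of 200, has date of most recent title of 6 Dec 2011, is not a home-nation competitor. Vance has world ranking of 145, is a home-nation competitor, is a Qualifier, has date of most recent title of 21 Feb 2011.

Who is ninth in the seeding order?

By status category: Nakamura and Halvorsen (Tour Winner); then Vance, Lindqvist, Okafor, Okonkwo, Greco, Delgado, Yilmaz and Saleh (Qualifier).
Nakamura and Halvorsen both have world ranking 200, so the next rule applies.
Nakamura and Halvorsen are each not a home-nation competitor, so the next rule applies.
Among Nakamura and Halvorsen, by date of most recent title (later first): Nakamura (6 Apr 2015) before Halvorsen (6 Dec 2011).
Among Vance, Lindqvist, Okafor, Okonkwo, Greco, Delgado, Yilmaz and Saleh, by world ranking (lower first): Vance, Lindqvist and Okafor (145) before Okonkwo, Greco and Delgado (147) before Yilmaz and Saleh (178).
Among Vance, Lindqvist and Okafor, a home-nation competitor before not a home-nation competitor: Vance and Lindqvist (a home-nation competitor) before Okafor (not a home-nation competitor).
Among Vance and Lindqvist, by date of most recent title (later first): Vance (21 Feb 2011) before Lindqvist (8 Jun 2009).
Among Okonkwo, Greco and Delgado, a home-nation competitor before not a home-nation competitor: Okonkwo and Greco (a home-nation competitor) before Delgado (not a home-nation competitor).
Among Okonkwo and Greco, by date of most recent title (later first): Okonkwo (4 Oct 2007) before Greco (7 Dec 2002).
Yilmaz and Saleh are each a home-nation competitor, so the next rule applies.
Among Yilmaz and Saleh, by date of most recent title (later first): Yilmaz (17 Nov 2016) before Saleh (13 Mar 2012).
Order: Nakamura, Halvorsen, Vance, Lindqvist, Okafor, Okonkwo, Greco, Delgado, Yilmaz, Saleh.

Yilmaz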